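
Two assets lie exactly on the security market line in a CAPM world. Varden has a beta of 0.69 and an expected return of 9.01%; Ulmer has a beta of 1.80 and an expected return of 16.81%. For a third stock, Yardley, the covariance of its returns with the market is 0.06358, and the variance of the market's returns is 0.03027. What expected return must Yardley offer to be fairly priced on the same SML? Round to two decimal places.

18.92%

MRP = (16.81% − 9.01%) / (1.80 − 0.69) = 7.0270%
R_f = 9.01% − 0.69 × 7.0270% = 4.1614%
β_Yardley = Cov / Var(R_m) = 0.06358 / 0.03027 = 2.1004
E(R_Yardley) = R_f + β × MRP = 4.1614% + 2.1004 × 7.0270% = 18.92%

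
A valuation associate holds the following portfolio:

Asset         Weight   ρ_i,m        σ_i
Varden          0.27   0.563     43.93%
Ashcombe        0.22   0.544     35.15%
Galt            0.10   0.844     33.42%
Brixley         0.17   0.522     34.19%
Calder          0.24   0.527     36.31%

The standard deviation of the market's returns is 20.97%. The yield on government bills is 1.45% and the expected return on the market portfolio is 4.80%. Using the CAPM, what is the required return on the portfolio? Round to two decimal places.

β_Varden = 0.563 × 43.93% / 20.97% = 1.1794
β_Ashcombe = 0.544 × 35.15% / 20.97% = 0.9119
β_Galt = 0.844 × 33.42% / 20.97% = 1.3451
β_Brixley = 0.522 × 34.19% / 20.97% = 0.8511
β_Calder = 0.527 × 36.31% / 20.97% = 0.9125
β_P = Σ w_i β_i = 0.27×1.1794 + 0.22×0.9119 + 0.10×1.3451 + 0.17×0.8511 + 0.24×0.9125 = 1.0173
MRP = 4.80% − 1.45% = 3.35%
E(R_P) = R_f + β_P × MRP = 1.45% + 1.0173 × 3.35% = 4.86%

4.86%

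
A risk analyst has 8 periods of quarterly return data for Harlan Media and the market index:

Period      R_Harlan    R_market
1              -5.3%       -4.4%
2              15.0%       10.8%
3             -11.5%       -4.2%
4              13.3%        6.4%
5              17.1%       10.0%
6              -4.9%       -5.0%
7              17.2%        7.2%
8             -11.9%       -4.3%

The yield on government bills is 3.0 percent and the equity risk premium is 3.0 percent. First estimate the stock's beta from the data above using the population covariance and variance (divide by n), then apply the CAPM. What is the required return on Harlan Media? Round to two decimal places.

8.31%

Mean R_i = (-5.3 + 15.0 − 11.5 + 13.3 + 17.1 − 4.9 + 17.2 − 11.9) / 8 = 3.6250%
Mean R_m = (-4.4 + 10.8 − 4.2 + 6.4 + 10.0 − 5.0 + 7.2 − 4.3) / 8 = 2.0625%
Σ(R_i − R̄_i)(R_m − R̄_m) = 629.4375  ⇒  Cov = 629.4375 / 8 = 78.6797
Σ(R_m − R̄_m)² = 355.8988  ⇒  Var(R_m) = 355.8988 / 8 = 44.4874
β = Cov / Var(R_m) = 78.6797 / 44.4874 = 1.7686
E(R) = R_f + β × MRP = 3.0% + 1.7686 × 3.0% = 8.31%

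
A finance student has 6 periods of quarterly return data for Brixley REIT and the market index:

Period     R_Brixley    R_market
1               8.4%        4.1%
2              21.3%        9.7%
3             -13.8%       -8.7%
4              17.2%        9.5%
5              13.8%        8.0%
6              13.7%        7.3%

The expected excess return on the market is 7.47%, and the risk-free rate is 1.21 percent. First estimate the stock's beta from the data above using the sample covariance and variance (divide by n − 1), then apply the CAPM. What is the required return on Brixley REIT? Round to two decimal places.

14.40%

Mean R_i = (8.4 + 21.3 − 13.8 + 17.2 + 13.8 + 13.7) / 6 = 10.1000%
Mean R_m = (4.1 + 9.7 − 8.7 + 9.5 + 8.0 + 7.3) / 6 = 4.9833%
Σ(R_i − R̄_i)(R_m − R̄_m) = 432.9300  ⇒  Cov = 432.9300 / 5 = 86.5860
Σ(R_m − R̄_m)² = 245.1283  ⇒  Var(R_m) = 245.1283 / 5 = 49.0257
β = Cov / Var(R_m) = 86.5860 / 49.0257 = 1.7661
E(R) = R_f + β × MRP = 1.21% + 1.7661 × 7.47% = 14.40%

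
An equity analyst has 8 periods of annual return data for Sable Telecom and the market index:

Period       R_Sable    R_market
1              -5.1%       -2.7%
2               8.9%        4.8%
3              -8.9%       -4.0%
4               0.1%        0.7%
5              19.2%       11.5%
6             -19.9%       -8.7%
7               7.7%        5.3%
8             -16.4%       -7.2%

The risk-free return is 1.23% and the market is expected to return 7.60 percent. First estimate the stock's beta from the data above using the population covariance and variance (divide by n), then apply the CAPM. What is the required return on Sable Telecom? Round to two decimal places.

13.50%

Mean R_i = (-5.1 + 8.9 − 8.9 + 0.1 + 19.2 − 19.9 + 7.7 − 16.4) / 8 = -1.8000%
Mean R_m = (-2.7 + 4.8 − 4.0 + 0.7 + 11.5 − 8.7 + 5.3 − 7.2) / 8 = -0.0375%
Σ(R_i − R̄_i)(R_m − R̄_m) = 644.4400  ⇒  Cov = 644.4400 / 8 = 80.5550
Σ(R_m − R̄_m)² = 334.6788  ⇒  Var(R_m) = 334.6788 / 8 = 41.8349
β = Cov / Var(R_m) = 80.5550 / 41.8349 = 1.9255
MRP = 7.60% − 1.23% = 6.37%
E(R) = R_f + β × MRP = 1.23% + 1.9255 × 6.37% = 13.50%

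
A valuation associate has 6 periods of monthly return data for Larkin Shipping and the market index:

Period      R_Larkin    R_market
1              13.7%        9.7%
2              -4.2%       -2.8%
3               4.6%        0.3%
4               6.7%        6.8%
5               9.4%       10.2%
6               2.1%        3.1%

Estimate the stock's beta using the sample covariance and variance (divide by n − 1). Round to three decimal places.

1.068

Mean R_i = (13.7 − 4.2 + 4.6 + 6.7 + 9.4 + 2.1) / 6 = 5.3833%
Mean R_m = (9.7 − 2.8 + 0.3 + 6.8 + 10.2 + 3.1) / 6 = 4.5500%
Σ(R_i − R̄_i)(R_m − R̄_m) = 147.0150  ⇒  Cov = 147.0150 / 5 = 29.4030
Σ(R_m − R̄_m)² = 137.6950  ⇒  Var(R_m) = 137.6950 / 5 = 27.5390
β = Cov / Var(R_m) = 29.4030 / 27.5390 = 1.0677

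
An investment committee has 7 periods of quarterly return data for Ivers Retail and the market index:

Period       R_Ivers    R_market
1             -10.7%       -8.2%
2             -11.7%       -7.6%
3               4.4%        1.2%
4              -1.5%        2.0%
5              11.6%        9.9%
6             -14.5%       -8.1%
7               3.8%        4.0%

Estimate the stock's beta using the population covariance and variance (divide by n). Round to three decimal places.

1.346

Mean R_i = (-10.7 − 11.7 + 4.4 − 1.5 + 11.6 − 14.5 + 3.8) / 7 = -2.6571%
Mean R_m = (-8.2 − 7.6 + 1.2 + 2.0 + 9.9 − 8.1 + 4.0) / 7 = -0.9714%
Σ(R_i − R̄_i)(R_m − R̄_m) = 408.3614  ⇒  Cov = 408.3614 / 7 = 58.3373
Σ(R_m − R̄_m)² = 303.4543  ⇒  Var(R_m) = 303.4543 / 7 = 43.3506
β = Cov / Var(R_m) = 58.3373 / 43.3506 = 1.3457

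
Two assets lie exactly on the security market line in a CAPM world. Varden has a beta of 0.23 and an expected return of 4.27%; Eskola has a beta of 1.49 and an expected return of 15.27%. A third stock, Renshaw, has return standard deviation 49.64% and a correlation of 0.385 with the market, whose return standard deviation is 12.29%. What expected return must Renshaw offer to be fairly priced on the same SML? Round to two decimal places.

15.84%

MRP = (15.27% − 4.27%) / (1.49 − 0.23) = 8.7302%
R_f = 4.27% − 0.23 × 8.7302% = 2.2621%
β_Renshaw = ρ·σ_i/σ_m = 0.385 × 49.64 / 12.29 = 1.5550
E(R_Renshaw) = R_f + β × MRP = 2.2621% + 1.5550 × 8.7302% = 15.84%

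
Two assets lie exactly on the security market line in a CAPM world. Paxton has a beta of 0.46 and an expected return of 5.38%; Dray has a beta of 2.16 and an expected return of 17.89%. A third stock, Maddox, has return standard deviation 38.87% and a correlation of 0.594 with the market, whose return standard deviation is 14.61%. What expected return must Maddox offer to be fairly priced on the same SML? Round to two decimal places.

MRP = (17.89% − 5.38%) / (2.16 − 0.46) = 7.3588%
R_f = 5.38% − 0.46 × 7.3588% = 1.9950%
β_Maddox = ρ·σ_i/σ_m = 0.594 × 38.87 / 14.61 = 1.5803
E(R_Maddox) = R_f + β × MRP = 1.9950% + 1.5803 × 7.3588% = 13.62%

13.62%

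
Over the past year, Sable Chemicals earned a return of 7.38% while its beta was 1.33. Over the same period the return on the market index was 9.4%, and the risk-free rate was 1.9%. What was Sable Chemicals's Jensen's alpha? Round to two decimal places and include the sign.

Market excess return = 9.4% − 1.9% = 7.50%
CAPM benchmark = R_f + β(R_m − R_f) = 1.9% + 1.33 × 7.5% = 11.8750%
α = actual − benchmark = 7.38% − 11.8750% = -4.50%

-4.50%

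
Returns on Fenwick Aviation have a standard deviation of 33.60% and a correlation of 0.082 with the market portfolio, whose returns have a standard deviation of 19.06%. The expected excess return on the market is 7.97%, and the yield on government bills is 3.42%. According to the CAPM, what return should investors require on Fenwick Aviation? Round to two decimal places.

4.57%

β = ρ × σ_i / σ_m = 0.082 × 33.60% / 19.06% = 0.1446
E(R) = 3.42% + 0.1446 × 7.97% = 4.57%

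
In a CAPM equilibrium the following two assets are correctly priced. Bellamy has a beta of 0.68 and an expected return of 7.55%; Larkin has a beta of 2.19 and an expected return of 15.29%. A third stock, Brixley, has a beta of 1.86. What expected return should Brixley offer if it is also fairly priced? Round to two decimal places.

MRP (SML slope) = (15.29% − 7.55%) / (2.19 − 0.68) = 7.74% / 1.51 = 5.1258%
R_f (intercept) = 7.55% − 0.68 × 5.1258% = 4.0645%
E(R_Brixley) = R_f + β × MRP = 4.0645% + 1.86 × 5.1258% = 13.60%

13.60%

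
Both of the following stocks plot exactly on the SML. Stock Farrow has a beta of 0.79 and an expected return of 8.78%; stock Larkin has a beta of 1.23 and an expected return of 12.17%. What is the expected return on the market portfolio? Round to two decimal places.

10.40%

Both satisfy E(R) = R_f + β·MRP, so the slope of the SML is
MRP = (12.17% − 8.78%) / (1.23 − 0.79) = 3.39% / 0.44 = 7.7045%
R_f = E(R_Farrow) − β_Farrow·MRP = 8.78% − 0.79 × 7.7045% = 2.6934%
E(R_m) = R_f + MRP = 2.6934% + 7.7045% = 10.40%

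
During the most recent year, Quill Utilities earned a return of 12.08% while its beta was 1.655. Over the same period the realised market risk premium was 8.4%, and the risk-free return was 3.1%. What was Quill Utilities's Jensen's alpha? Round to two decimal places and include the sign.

CAPM benchmark = R_f + β(R_m − R_f) = 3.1% + 1.655 × 8.4% = 17.0020%
α = actual − benchmark = 12.08% − 17.0020% = -4.92%

-4.92%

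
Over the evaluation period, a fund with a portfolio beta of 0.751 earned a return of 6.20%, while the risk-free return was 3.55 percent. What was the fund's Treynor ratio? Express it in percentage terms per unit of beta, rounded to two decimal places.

3.53%

Treynor = (R_P − R_f) / β_P = (6.20% − 3.55%) / 0.7510 = 2.65% / 0.7510 = 3.53%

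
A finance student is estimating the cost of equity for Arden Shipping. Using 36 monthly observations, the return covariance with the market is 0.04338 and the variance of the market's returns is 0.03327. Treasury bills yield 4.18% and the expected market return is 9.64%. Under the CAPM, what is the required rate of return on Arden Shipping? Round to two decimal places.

β = Cov(R_i, R_m) / Var(R_m) = 0.04338 / 0.03327 = 1.3039
MRP = 9.64% − 4.18% = 5.46%
E(R) = R_f + β × MRP = 4.18% + 1.3039 × 5.46% = 11.30%

11.30%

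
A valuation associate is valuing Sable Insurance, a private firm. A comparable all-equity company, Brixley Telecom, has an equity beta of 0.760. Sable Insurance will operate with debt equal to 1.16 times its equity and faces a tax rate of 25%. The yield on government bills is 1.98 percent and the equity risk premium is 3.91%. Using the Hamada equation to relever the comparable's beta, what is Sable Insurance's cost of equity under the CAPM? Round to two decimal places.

7.54%

β_L = β_U × [1 + (1 − t)(D/E)] = 0.760 × [1 + (1 − 0.25) × 1.16]
    = 0.760 × [1 + 0.75 × 1.16] = 0.760 × 1.8700 = 1.4212
E(R) = R_f + β_L × MRP = 1.98% + 1.4212 × 3.91% = 7.54%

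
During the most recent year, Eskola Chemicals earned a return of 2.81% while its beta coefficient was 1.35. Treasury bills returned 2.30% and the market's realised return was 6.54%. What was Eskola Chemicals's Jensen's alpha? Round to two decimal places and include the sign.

-5.21%

Market excess return = 6.54% − 2.30% = 4.24%
CAPM benchmark = R_f + β(R_m − R_f) = 2.30% + 1.35 × 4.24% = 8.0240%
α = actual − benchmark = 2.81% − 8.0240% = -5.21%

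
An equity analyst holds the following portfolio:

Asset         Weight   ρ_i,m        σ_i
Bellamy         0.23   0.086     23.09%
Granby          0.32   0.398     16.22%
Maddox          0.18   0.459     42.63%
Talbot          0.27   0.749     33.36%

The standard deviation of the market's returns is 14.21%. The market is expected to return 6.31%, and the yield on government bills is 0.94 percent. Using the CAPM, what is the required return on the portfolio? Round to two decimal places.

5.77%

β_Bellamy = 0.086 × 23.09% / 14.21% = 0.1397
β_Granby = 0.398 × 16.22% / 14.21% = 0.4543
β_Maddox = 0.459 × 42.63% / 14.21% = 1.3770
β_Talbot = 0.749 × 33.36% / 14.21% = 1.7584
β_P = Σ w_i β_i = 0.23×0.1397 + 0.32×0.4543 + 0.18×1.3770 + 0.27×1.7584 = 0.9001
MRP = 6.31% − 0.94% = 5.37%
E(R_P) = R_f + β_P × MRP = 0.94% + 0.9001 × 5.37% = 5.77%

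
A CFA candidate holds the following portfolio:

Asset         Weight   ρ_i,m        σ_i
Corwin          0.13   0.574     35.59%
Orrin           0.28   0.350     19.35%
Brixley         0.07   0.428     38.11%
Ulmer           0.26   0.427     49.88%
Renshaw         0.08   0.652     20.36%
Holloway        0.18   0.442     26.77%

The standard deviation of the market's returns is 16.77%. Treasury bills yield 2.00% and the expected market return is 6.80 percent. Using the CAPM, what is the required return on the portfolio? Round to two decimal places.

β_Corwin = 0.574 × 35.59% / 16.77% = 1.2182
β_Orrin = 0.350 × 19.35% / 16.77% = 0.4038
β_Brixley = 0.428 × 38.11% / 16.77% = 0.9726
β_Ulmer = 0.427 × 49.88% / 16.77% = 1.2701
β_Renshaw = 0.652 × 20.36% / 16.77% = 0.7916
β_Holloway = 0.442 × 26.77% / 16.77% = 0.7056
β_P = Σ w_i β_i = 0.13×1.2182 + 0.28×0.4038 + 0.07×0.9726 + 0.26×1.2701 + 0.08×0.7916 + 0.18×0.7056 = 0.8601
MRP = 6.80% − 2.00% = 4.80%
E(R_P) = R_f + β_P × MRP = 2.00% + 0.8601 × 4.80% = 6.13%

6.13%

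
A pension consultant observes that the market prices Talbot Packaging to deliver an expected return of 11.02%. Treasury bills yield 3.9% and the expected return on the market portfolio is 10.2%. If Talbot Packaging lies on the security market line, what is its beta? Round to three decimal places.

1.130

MRP = 10.2% − 3.9% = 6.30%
β = (E(R) − R_f) / MRP = (11.02% − 3.9%) / 6.3% = 7.12% / 6.3% = 1.130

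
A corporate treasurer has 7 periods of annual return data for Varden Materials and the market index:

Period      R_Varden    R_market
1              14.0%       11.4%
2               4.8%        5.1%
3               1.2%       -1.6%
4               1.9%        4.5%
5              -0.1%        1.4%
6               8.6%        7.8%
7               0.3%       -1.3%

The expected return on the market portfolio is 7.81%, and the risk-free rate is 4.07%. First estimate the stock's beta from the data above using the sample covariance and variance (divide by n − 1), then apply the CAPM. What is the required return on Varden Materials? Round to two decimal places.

Mean R_i = (14.0 + 4.8 + 1.2 + 1.9 − 0.1 + 8.6 + 0.3) / 7 = 4.3857%
Mean R_m = (11.4 + 5.1 − 1.6 + 4.5 + 1.4 + 7.8 − 1.3) / 7 = 3.9000%
Σ(R_i − R̄_i)(R_m − R̄_m) = 137.5300  ⇒  Cov = 137.5300 / 6 = 22.9217
Σ(R_m − R̄_m)² = 136.8000  ⇒  Var(R_m) = 136.8000 / 6 = 22.8000
β = Cov / Var(R_m) = 22.9217 / 22.8000 = 1.0053
MRP = 7.81% − 4.07% = 3.74%
E(R) = R_f + β × MRP = 4.07% + 1.0053 × 3.74% = 7.83%

7.83%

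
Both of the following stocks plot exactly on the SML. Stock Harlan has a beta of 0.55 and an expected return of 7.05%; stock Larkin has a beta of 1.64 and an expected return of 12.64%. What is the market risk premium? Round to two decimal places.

Both satisfy E(R) = R_f + β·MRP, so the slope of the SML is
MRP = (12.64% − 7.05%) / (1.64 − 0.55) = 5.59% / 1.09 = 5.1284%

5.13%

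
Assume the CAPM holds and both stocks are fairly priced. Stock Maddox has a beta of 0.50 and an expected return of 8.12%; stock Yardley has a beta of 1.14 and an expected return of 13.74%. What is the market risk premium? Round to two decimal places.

Both satisfy E(R) = R_f + β·MRP, so the slope of the SML is
MRP = (13.74% − 8.12%) / (1.14 − 0.50) = 5.62% / 0.64 = 8.7813%

8.78%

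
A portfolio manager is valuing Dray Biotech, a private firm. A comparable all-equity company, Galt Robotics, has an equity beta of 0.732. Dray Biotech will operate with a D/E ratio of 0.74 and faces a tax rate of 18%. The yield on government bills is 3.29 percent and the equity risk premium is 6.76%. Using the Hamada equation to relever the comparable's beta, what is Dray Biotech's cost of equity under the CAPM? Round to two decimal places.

11.24%

β_L = β_U × [1 + (1 − t)(D/E)] = 0.732 × [1 + (1 − 0.18) × 0.74]
    = 0.732 × [1 + 0.82 × 0.74] = 0.732 × 1.6068 = 1.1762
E(R) = R_f + β_L × MRP = 3.29% + 1.1762 × 6.76% = 11.24%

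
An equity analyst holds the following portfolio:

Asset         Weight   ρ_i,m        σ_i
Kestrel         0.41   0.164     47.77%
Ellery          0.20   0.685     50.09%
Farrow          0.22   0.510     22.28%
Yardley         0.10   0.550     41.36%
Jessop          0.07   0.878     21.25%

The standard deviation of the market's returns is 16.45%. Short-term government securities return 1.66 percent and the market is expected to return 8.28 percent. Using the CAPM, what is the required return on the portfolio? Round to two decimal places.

8.16%

β_Kestrel = 0.164 × 47.77% / 16.45% = 0.4762
β_Ellery = 0.685 × 50.09% / 16.45% = 2.0858
β_Farrow = 0.510 × 22.28% / 16.45% = 0.6907
β_Yardley = 0.550 × 41.36% / 16.45% = 1.3829
β_Jessop = 0.878 × 21.25% / 16.45% = 1.1342
β_P = Σ w_i β_i = 0.41×0.4762 + 0.20×2.0858 + 0.22×0.6907 + 0.10×1.3829 + 0.07×1.1342 = 0.9820
MRP = 8.28% − 1.66% = 6.62%
E(R_P) = R_f + β_P × MRP = 1.66% + 0.9820 × 6.62% = 8.16%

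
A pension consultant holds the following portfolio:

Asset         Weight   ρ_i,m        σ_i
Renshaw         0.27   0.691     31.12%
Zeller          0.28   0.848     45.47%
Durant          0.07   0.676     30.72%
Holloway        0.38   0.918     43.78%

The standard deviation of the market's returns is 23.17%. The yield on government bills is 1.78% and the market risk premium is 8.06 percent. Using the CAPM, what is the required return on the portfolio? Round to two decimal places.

13.37%

β_Renshaw = 0.691 × 31.12% / 23.17% = 0.9281
β_Zeller = 0.848 × 45.47% / 23.17% = 1.6642
β_Durant = 0.676 × 30.72% / 23.17% = 0.8963
β_Holloway = 0.918 × 43.78% / 23.17% = 1.7346
β_P = Σ w_i β_i = 0.27×0.9281 + 0.28×1.6642 + 0.07×0.8963 + 0.38×1.7346 = 1.4385
E(R_P) = R_f + β_P × MRP = 1.78% + 1.4385 × 8.06% = 13.37%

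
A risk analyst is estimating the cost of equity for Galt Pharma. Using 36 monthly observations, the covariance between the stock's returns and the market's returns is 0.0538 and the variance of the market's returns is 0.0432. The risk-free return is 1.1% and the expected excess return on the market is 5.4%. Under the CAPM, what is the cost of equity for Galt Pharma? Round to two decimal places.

7.83%

β = Cov(R_i, R_m) / Var(R_m) = 0.0538 / 0.0432 = 1.2454
E(R) = R_f + β × MRP = 1.1% + 1.2454 × 5.4% = 7.83%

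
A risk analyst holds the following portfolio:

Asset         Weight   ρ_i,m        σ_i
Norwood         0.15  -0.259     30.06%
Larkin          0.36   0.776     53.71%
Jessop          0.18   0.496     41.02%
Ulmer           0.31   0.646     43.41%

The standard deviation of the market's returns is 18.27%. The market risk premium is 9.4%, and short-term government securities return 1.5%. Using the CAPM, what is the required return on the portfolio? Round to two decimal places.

14.98%

β_Norwood = -0.259 × 30.06% / 18.27% = -0.4261
β_Larkin = 0.776 × 53.71% / 18.27% = 2.2813
β_Jessop = 0.496 × 41.02% / 18.27% = 1.1136
β_Ulmer = 0.646 × 43.41% / 18.27% = 1.5349
β_P = Σ w_i β_i = 0.15×-0.4261 + 0.36×2.2813 + 0.18×1.1136 + 0.31×1.5349 = 1.4336
E(R_P) = R_f + β_P × MRP = 1.5% + 1.4336 × 9.4% = 14.98%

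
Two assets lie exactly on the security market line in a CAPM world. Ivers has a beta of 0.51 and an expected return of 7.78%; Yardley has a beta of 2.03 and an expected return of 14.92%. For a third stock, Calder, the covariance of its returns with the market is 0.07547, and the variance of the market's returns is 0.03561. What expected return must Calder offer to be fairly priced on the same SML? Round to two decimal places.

15.34%

MRP = (14.92% − 7.78%) / (2.03 − 0.51) = 4.6974%
R_f = 7.78% − 0.51 × 4.6974% = 5.3843%
β_Calder = Cov / Var(R_m) = 0.07547 / 0.03561 = 2.1193
E(R_Calder) = R_f + β × MRP = 5.3843% + 2.1193 × 4.6974% = 15.34%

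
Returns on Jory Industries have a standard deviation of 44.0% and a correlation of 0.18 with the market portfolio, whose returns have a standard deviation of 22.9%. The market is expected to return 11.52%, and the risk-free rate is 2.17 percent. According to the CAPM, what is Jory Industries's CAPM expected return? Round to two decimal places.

5.40%

β = ρ × σ_i / σ_m = 0.18 × 44.0% / 22.9% = 0.3459
MRP = 11.52% − 2.17% = 9.35%
E(R) = 2.17% + 0.3459 × 9.35% = 5.40%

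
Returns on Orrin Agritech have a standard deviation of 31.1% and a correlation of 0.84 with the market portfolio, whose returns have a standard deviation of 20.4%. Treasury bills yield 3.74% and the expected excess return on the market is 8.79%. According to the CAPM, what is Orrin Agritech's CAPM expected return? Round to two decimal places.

β = ρ × σ_i / σ_m = 0.84 × 31.1% / 20.4% = 1.2806
E(R) = 3.74% + 1.2806 × 8.79% = 15.00%

15.00%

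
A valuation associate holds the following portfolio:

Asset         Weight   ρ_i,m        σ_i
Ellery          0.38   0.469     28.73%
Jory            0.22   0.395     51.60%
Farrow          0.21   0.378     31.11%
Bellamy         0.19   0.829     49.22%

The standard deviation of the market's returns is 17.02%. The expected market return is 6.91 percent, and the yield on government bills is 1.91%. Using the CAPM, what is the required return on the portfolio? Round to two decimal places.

β_Ellery = 0.469 × 28.73% / 17.02% = 0.7917
β_Jory = 0.395 × 51.60% / 17.02% = 1.1975
β_Farrow = 0.378 × 31.11% / 17.02% = 0.6909
β_Bellamy = 0.829 × 49.22% / 17.02% = 2.3974
β_P = Σ w_i β_i = 0.38×0.7917 + 0.22×1.1975 + 0.21×0.6909 + 0.19×2.3974 = 1.1649
MRP = 6.91% − 1.91% = 5.00%
E(R_P) = R_f + β_P × MRP = 1.91% + 1.1649 × 5.00% = 7.73%

7.73%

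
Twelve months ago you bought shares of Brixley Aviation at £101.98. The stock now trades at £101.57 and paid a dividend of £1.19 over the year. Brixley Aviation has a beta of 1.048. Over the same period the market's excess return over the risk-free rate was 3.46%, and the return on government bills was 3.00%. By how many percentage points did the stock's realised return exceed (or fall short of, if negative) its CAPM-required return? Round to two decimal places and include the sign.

Realised HPR = (P1 + D1 − P0) / P0 = (101.57 + 1.19 − 101.98) / 101.98 = 0.78 / 101.98 = 0.7649%
CAPM required = R_f + β·MRP = 3.00% + 1.048 × 3.46% = 6.62608%
α = realised − required = 0.7649% − 6.62608% = -5.86%

-5.86%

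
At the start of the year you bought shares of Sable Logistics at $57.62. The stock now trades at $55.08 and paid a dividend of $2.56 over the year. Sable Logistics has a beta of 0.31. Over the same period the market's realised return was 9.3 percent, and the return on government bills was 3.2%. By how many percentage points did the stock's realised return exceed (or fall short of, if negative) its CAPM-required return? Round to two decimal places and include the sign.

Realised HPR = (P1 + D1 − P0) / P0 = (55.08 + 2.56 − 57.62) / 57.62 = 0.02 / 57.62 = 0.0347%
MRP = 9.3% − 3.2% = 6.10%
CAPM required = R_f + β·MRP = 3.2% + 0.31 × 6.1% = 5.0910%
α = realised − required = 0.0347% − 5.0910% = -5.06%

-5.06%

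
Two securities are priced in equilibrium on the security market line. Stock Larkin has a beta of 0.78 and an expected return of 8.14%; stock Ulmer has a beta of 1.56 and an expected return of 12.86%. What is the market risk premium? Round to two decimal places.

6.05%

Both satisfy E(R) = R_f + β·MRP, so the slope of the SML is
MRP = (12.86% − 8.14%) / (1.56 − 0.78) = 4.72% / 0.78 = 6.0513%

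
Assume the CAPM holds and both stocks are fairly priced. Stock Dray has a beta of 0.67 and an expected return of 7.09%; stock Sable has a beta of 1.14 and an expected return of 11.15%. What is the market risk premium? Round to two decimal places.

Both satisfy E(R) = R_f + β·MRP, so the slope of the SML is
MRP = (11.15% − 7.09%) / (1.14 − 0.67) = 4.06% / 0.47 = 8.6383%

8.64%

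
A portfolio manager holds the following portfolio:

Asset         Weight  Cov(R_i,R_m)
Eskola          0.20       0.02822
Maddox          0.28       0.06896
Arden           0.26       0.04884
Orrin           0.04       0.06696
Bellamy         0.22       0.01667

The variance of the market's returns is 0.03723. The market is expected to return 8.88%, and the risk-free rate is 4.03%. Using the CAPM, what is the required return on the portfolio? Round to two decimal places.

β_Eskola = 0.02822 / 0.03723 = 0.7580
β_Maddox = 0.06896 / 0.03723 = 1.8523
β_Arden = 0.04884 / 0.03723 = 1.3118
β_Orrin = 0.06696 / 0.03723 = 1.7985
β_Bellamy = 0.01667 / 0.03723 = 0.4478
β_P = Σ w_i β_i = 0.20×0.7580 + 0.28×1.8523 + 0.26×1.3118 + 0.04×1.7985 + 0.22×0.4478 = 1.1818
MRP = 8.88% − 4.03% = 4.85%
E(R_P) = R_f + β_P × MRP = 4.03% + 1.1818 × 4.85% = 9.76%

9.76%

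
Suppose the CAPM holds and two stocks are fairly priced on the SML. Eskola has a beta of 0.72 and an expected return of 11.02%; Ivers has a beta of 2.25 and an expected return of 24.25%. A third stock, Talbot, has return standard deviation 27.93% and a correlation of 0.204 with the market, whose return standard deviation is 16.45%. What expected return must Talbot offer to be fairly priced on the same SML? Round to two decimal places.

MRP = (24.25% − 11.02%) / (2.25 − 0.72) = 8.6471%
R_f = 11.02% − 0.72 × 8.6471% = 4.7941%
β_Talbot = ρ·σ_i/σ_m = 0.204 × 27.93 / 16.45 = 0.3464
E(R_Talbot) = R_f + β × MRP = 4.7941% + 0.3464 × 8.6471% = 7.79%

7.79%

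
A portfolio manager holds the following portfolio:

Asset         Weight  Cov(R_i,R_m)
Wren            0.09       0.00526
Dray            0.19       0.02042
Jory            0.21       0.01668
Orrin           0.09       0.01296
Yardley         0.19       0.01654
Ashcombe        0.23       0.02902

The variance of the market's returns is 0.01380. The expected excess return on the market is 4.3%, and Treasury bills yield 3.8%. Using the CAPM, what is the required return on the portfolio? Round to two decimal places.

β_Wren = 0.00526 / 0.01380 = 0.3812
β_Dray = 0.02042 / 0.01380 = 1.4797
β_Jory = 0.01668 / 0.01380 = 1.2087
β_Orrin = 0.01296 / 0.01380 = 0.9391
β_Yardley = 0.01654 / 0.01380 = 1.1986
β_Ashcombe = 0.02902 / 0.01380 = 2.1029
β_P = Σ w_i β_i = 0.09×0.3812 + 0.19×1.4797 + 0.21×1.2087 + 0.09×0.9391 + 0.19×1.1986 + 0.23×2.1029 = 1.3652
E(R_P) = R_f + β_P × MRP = 3.8% + 1.3652 × 4.3% = 9.67%

9.67%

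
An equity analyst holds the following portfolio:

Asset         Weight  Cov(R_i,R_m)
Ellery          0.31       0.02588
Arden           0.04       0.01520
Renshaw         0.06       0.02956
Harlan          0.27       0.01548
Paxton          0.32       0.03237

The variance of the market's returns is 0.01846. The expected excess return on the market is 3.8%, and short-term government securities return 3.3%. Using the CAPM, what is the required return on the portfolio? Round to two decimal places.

8.43%

β_Ellery = 0.02588 / 0.01846 = 1.4020
β_Arden = 0.01520 / 0.01846 = 0.8234
β_Renshaw = 0.02956 / 0.01846 = 1.6013
β_Harlan = 0.01548 / 0.01846 = 0.8386
β_Paxton = 0.03237 / 0.01846 = 1.7535
β_P = Σ w_i β_i = 0.31×1.4020 + 0.04×0.8234 + 0.06×1.6013 + 0.27×0.8386 + 0.32×1.7535 = 1.3512
E(R_P) = R_f + β_P × MRP = 3.3% + 1.3512 × 3.8% = 8.43%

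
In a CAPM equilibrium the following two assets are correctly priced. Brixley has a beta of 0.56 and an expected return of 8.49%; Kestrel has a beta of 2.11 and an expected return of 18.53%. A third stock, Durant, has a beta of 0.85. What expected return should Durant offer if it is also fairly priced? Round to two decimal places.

MRP (SML slope) = (18.53% − 8.49%) / (2.11 − 0.56) = 10.04% / 1.55 = 6.4774%
R_f (intercept) = 8.49% − 0.56 × 6.4774% = 4.8627%
E(R_Durant) = R_f + β × MRP = 4.8627% + 0.85 × 6.4774% = 10.37%

10.37%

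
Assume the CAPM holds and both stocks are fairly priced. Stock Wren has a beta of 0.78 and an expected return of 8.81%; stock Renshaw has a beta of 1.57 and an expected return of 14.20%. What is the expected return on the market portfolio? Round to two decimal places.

Both satisfy E(R) = R_f + β·MRP, so the slope of the SML is
MRP = (14.20% − 8.81%) / (1.57 − 0.78) = 5.39% / 0.79 = 6.8228%
R_f = E(R_Wren) − β_Wren·MRP = 8.81% − 0.78 × 6.8228% = 3.4882%
E(R_m) = R_f + MRP = 3.4882% + 6.8228% = 10.31%

10.31%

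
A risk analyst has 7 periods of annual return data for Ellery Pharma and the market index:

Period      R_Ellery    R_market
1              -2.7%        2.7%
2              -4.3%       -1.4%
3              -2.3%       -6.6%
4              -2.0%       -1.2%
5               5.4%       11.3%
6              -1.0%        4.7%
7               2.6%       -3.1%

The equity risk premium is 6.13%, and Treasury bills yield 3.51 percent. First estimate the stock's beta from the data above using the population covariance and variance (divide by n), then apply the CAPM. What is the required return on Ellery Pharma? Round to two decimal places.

5.53%

Mean R_i = (-2.7 − 4.3 − 2.3 − 2.0 + 5.4 − 1.0 + 2.6) / 7 = -0.6143%
Mean R_m = (2.7 − 1.4 − 6.6 − 1.2 + 11.3 + 4.7 − 3.1) / 7 = 0.9143%
Σ(R_i − R̄_i)(R_m − R̄_m) = 68.5014  ⇒  Cov = 68.5014 / 7 = 9.7859
Σ(R_m − R̄_m)² = 207.7886  ⇒  Var(R_m) = 207.7886 / 7 = 29.6841
β = Cov / Var(R_m) = 9.7859 / 29.6841 = 0.3297
E(R) = R_f + β × MRP = 3.51% + 0.3297 × 6.13% = 5.53%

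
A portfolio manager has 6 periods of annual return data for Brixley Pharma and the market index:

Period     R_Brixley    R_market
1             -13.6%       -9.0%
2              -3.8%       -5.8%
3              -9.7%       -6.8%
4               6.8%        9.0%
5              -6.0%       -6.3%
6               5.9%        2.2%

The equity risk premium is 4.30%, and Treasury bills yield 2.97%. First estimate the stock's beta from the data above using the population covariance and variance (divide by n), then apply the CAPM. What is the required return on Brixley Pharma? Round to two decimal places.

7.73%

Mean R_i = (-13.6 − 3.8 − 9.7 + 6.8 − 6.0 + 5.9) / 6 = -3.4000%
Mean R_m = (-9.0 − 5.8 − 6.8 + 9.0 − 6.3 + 2.2) / 6 = -2.7833%
Σ(R_i − R̄_i)(R_m − R̄_m) = 265.6000  ⇒  Cov = 265.6000 / 6 = 44.2667
Σ(R_m − R̄_m)² = 239.9283  ⇒  Var(R_m) = 239.9283 / 6 = 39.9881
β = Cov / Var(R_m) = 44.2667 / 39.9881 = 1.1070
E(R) = R_f + β × MRP = 2.97% + 1.1070 × 4.30% = 7.73%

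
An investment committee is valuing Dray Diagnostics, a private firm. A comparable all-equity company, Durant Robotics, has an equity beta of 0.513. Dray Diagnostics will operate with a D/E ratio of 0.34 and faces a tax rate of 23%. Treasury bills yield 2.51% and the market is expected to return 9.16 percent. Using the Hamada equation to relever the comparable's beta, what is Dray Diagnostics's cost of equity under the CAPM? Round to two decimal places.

6.81%

β_L = β_U × [1 + (1 − t)(D/E)] = 0.513 × [1 + (1 − 0.23) × 0.34]
    = 0.513 × [1 + 0.77 × 0.34] = 0.513 × 1.2618 = 0.6473
MRP = 9.16% − 2.51% = 6.65%
E(R) = R_f + β_L × MRP = 2.51% + 0.6473 × 6.65% = 6.81%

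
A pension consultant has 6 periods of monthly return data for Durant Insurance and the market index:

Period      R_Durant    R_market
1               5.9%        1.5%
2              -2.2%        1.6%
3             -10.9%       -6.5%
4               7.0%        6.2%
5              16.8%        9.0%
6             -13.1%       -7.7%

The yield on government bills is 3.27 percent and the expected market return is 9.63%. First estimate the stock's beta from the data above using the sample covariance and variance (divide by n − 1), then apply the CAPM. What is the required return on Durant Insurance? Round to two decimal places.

Mean R_i = (5.9 − 2.2 − 10.9 + 7.0 + 16.8 − 13.1) / 6 = 0.5833%
Mean R_m = (1.5 + 1.6 − 6.5 + 6.2 + 9.0 − 7.7) / 6 = 0.6833%
Σ(R_i − R̄_i)(R_m − R̄_m) = 369.2583  ⇒  Cov = 369.2583 / 5 = 73.8517
Σ(R_m − R̄_m)² = 222.9883  ⇒  Var(R_m) = 222.9883 / 5 = 44.5977
β = Cov / Var(R_m) = 73.8517 / 44.5977 = 1.6560
MRP = 9.63% − 3.27% = 6.36%
E(R) = R_f + β × MRP = 3.27% + 1.6560 × 6.36% = 13.80%

13.80%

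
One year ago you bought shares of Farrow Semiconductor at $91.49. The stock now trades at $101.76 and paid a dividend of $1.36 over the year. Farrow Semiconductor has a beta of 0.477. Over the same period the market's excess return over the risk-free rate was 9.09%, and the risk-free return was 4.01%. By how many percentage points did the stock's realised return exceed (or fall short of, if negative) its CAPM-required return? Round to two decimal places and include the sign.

+4.37%

Realised HPR = (P1 + D1 − P0) / P0 = (101.76 + 1.36 − 91.49) / 91.49 = 11.63 / 91.49 = 12.7118%
CAPM required = R_f + β·MRP = 4.01% + 0.477 × 9.09% = 8.34593%
α = realised − required = 12.7118% − 8.34593% = +4.37%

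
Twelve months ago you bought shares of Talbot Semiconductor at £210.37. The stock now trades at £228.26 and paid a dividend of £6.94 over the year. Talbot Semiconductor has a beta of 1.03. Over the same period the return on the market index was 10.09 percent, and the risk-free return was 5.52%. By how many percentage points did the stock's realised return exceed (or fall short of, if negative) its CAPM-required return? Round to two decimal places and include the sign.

+1.58%

Realised HPR = (P1 + D1 − P0) / P0 = (228.26 + 6.94 − 210.37) / 210.37 = 24.83 / 210.37 = 11.8030%
MRP = 10.09% − 5.52% = 4.57%
CAPM required = R_f + β·MRP = 5.52% + 1.03 × 4.57% = 10.2271%
α = realised − required = 11.8030% − 10.2271% = +1.58%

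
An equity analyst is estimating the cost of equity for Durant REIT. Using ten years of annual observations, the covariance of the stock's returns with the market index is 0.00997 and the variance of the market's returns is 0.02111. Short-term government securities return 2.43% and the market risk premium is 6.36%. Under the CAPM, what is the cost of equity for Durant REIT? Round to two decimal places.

5.43%

β = Cov(R_i, R_m) / Var(R_m) = 0.00997 / 0.02111 = 0.4723
E(R) = R_f + β × MRP = 2.43% + 0.4723 × 6.36% = 5.43%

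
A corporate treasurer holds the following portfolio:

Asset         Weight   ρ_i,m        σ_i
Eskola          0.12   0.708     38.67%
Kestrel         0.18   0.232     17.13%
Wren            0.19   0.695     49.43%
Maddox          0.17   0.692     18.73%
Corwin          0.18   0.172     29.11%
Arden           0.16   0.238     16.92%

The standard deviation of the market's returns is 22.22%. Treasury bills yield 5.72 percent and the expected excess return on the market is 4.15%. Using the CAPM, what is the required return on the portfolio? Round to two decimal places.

8.39%

β_Eskola = 0.708 × 38.67% / 22.22% = 1.2321
β_Kestrel = 0.232 × 17.13% / 22.22% = 0.1789
β_Wren = 0.695 × 49.43% / 22.22% = 1.5461
β_Maddox = 0.692 × 18.73% / 22.22% = 0.5833
β_Corwin = 0.172 × 29.11% / 22.22% = 0.2253
β_Arden = 0.238 × 16.92% / 22.22% = 0.1812
β_P = Σ w_i β_i = 0.12×1.2321 + 0.18×0.1789 + 0.19×1.5461 + 0.17×0.5833 + 0.18×0.2253 + 0.16×0.1812 = 0.6425
E(R_P) = R_f + β_P × MRP = 5.72% + 0.6425 × 4.15% = 8.39%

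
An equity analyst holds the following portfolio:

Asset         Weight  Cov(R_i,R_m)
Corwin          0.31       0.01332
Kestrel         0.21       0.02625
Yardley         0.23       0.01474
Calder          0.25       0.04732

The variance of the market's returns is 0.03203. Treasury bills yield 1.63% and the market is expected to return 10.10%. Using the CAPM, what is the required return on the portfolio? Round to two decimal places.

8.20%

β_Corwin = 0.01332 / 0.03203 = 0.4159
β_Kestrel = 0.02625 / 0.03203 = 0.8195
β_Yardley = 0.01474 / 0.03203 = 0.4602
β_Calder = 0.04732 / 0.03203 = 1.4774
β_P = Σ w_i β_i = 0.31×0.4159 + 0.21×0.8195 + 0.23×0.4602 + 0.25×1.4774 = 0.7762
MRP = 10.10% − 1.63% = 8.47%
E(R_P) = R_f + β_P × MRP = 1.63% + 0.7762 × 8.47% = 8.20%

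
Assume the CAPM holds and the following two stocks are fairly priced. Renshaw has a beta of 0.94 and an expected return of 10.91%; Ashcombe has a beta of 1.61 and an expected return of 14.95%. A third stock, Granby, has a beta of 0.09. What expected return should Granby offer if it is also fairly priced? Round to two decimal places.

MRP (SML slope) = (14.95% − 10.91%) / (1.61 − 0.94) = 4.04% / 0.67 = 6.0299%
R_f (intercept) = 10.91% − 0.94 × 6.0299% = 5.2419%
E(R_Granby) = R_f + β × MRP = 5.2419% + 0.09 × 6.0299% = 5.78%

5.78%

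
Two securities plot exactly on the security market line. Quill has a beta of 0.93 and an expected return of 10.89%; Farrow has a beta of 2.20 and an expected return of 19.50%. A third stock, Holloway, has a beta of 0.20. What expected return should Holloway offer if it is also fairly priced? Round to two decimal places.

MRP (SML slope) = (19.50% − 10.89%) / (2.20 − 0.93) = 8.61% / 1.27 = 6.7795%
R_f (intercept) = 10.89% − 0.93 × 6.7795% = 4.5851%
E(R_Holloway) = R_f + β × MRP = 4.5851% + 0.20 × 6.7795% = 5.94%

5.94%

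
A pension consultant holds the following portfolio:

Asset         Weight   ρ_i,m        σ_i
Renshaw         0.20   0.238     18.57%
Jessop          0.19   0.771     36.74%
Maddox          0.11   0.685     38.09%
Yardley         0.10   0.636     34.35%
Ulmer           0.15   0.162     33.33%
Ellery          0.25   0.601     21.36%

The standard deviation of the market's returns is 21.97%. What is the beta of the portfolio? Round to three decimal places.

β_Renshaw = 0.238 × 18.57% / 21.97% = 0.2012
β_Jessop = 0.771 × 36.74% / 21.97% = 1.2893
β_Maddox = 0.685 × 38.09% / 21.97% = 1.1876
β_Yardley = 0.636 × 34.35% / 21.97% = 0.9944
β_Ulmer = 0.162 × 33.33% / 21.97% = 0.2458
β_Ellery = 0.601 × 21.36% / 21.97% = 0.5843
β_P = Σ w_i β_i = 0.20×0.2012 + 0.19×1.2893 + 0.11×1.1876 + 0.10×0.9944 + 0.15×0.2458 + 0.25×0.5843 = 0.6982

0.698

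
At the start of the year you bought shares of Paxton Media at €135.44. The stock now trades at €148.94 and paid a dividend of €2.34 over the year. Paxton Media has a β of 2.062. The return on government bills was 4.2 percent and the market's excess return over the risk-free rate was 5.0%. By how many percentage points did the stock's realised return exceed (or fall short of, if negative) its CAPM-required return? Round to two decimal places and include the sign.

-2.81%

Realised HPR = (P1 + D1 − P0) / P0 = (148.94 + 2.34 − 135.44) / 135.44 = 15.84 / 135.44 = 11.6952%
CAPM required = R_f + β·MRP = 4.2% + 2.062 × 5.0% = 14.5100%
α = realised − required = 11.6952% − 14.5100% = -2.81%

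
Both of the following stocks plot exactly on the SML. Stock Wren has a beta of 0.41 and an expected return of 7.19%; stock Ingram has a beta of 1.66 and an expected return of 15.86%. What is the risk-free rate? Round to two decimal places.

Both satisfy E(R) = R_f + β·MRP, so the slope of the SML is
MRP = (15.86% − 7.19%) / (1.66 − 0.41) = 8.67% / 1.25 = 6.9360%
R_f = E(R_Wren) − β_Wren·MRP = 7.19% − 0.41 × 6.9360% = 4.3462%

4.35%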